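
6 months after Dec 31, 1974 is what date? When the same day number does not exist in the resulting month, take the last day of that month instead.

June 30, 1975

Advancing 6 months from December 31, 1974.
month 12 + 6 = 18, which is month 6 of year 1975 → June 1975.
June 1975 has only 30 days and the start was day 31, so the date clamps to June 30, 1975.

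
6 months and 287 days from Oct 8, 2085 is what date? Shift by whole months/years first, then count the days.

Counting forward 6 months and 287 days from October 8, 2085: first the month/year part, then the days.
month 10 + 6 = 16, which is month 4 of year 2086 → April 2086.
Day 8 is valid in April, giving April 8, 2086.
Now add 287 days from April 8, 2086.
April has 30 days, so 30 − 8 = 22 days remain after April 8, 2086; 287 − 22 = 265 left.
May 2086 has 31 days: 265 − 31 = 234 left.
June 2086 has 30 days: 234 − 30 = 204 left.
July 2086 has 31 days: 204 − 31 = 173 left.
August 2086 has 31 days: 173 − 31 = 142 left.
September 2086 has 30 days: 142 − 30 = 112 left.
October 2086 has 31 days: 112 − 31 = 81 left.
November 2086 has 30 days: 81 − 30 = 51 left.
December 2086 has 31 days: 51 − 31 = 20 left.
20 days into January 2087 → January 20, 2087.

January 20, 2087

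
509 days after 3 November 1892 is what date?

Adding 509 days from November 3, 1892.
November has 30 days, so 30 − 3 = 27 days remain after November 3, 1892; 509 − 27 = 482 left.
December 1892 has 31 days: 482 − 31 = 451 left.
January 1893 has 31 days: 451 − 31 = 420 left.
February 1893 has 28 days (1893 is not a leap year): 420 − 28 = 392 left.
March 1893 has 31 days: 392 − 31 = 361 left.
April 1893 has 30 days: 361 − 30 = 331 left.
May 1893 has 31 days: 331 − 31 = 300 left.
June 1893 has 30 days: 300 − 30 = 270 left.
July 1893 has 31 days: 270 − 31 = 239 left.
August 1893 has 31 days: 239 − 31 = 208 left.
September 1893 has 30 days: 208 − 30 = 178 left.
October 1893 has 31 days: 178 − 31 = 147 left.
November 1893 has 30 days: 147 − 30 = 117 left.
December 1893 has 31 days: 117 − 31 = 86 left.
January 1894 has 31 days: 86 − 31 = 55 left.
February 1894 has 28 days (1894 is not a leap year): 55 − 28 = 27 left.
27 days into March 1894 → March 27, 1894.

March 27, 1894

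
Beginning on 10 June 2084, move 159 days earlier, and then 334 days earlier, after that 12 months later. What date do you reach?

Counting back 159 days from June 10, 2084:
Going back 10 days from June 10, 2084 reaches the end of the previous month; 159 − 10 = 149 left.
May 2084 has 31 days: 149 − 31 = 118 left.
April 2084 has 30 days: 118 − 30 = 88 left.
March 2084 has 31 days: 88 − 31 = 57 left.
February 2084 has 29 days (2084 is a leap year): 57 − 29 = 28 left.
January 2084 has 31 days; 31 − 28 = 3 → January 3, 2084.
Going back 334 days from January 3, 2084:
Going back 3 days from January 3, 2084 reaches the end of the previous month; 334 − 3 = 331 left.
December 2083 has 31 days: 331 − 31 = 300 left.
November 2083 has 30 days: 300 − 30 = 270 left.
October 2083 has 31 days: 270 − 31 = 239 left.
September 2083 has 30 days: 239 − 30 = 209 left.
August 2083 has 31 days: 209 − 31 = 178 left.
July 2083 has 31 days: 178 − 31 = 147 left.
June 2083 has 30 days: 147 − 30 = 117 left.
May 2083 has 31 days: 117 − 31 = 86 left.
April 2083 has 30 days: 86 − 30 = 56 left.
March 2083 has 31 days: 56 − 31 = 25 left.
February 2083 has 28 days; 28 − 25 = 3 → February 3, 2083.
Advancing 12 months from February 3, 2083:
month 2 + 12 = 14, which is month 2 of year 2084 → February 2084.
Day 3 is valid in February, giving February 3, 2084.

February 3, 2084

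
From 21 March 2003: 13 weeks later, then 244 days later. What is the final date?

Counting forward 13 weeks (= 91 days) from March 21, 2003:
March has 31 days, so 31 − 21 = 10 days remain after March 21, 2003; 91 − 10 = 81 left.
April 2003 has 30 days: 81 − 30 = 51 left.
May 2003 has 31 days: 51 − 31 = 20 left.
20 days into June 2003 → June 20, 2003.
Counting forward 244 days from June 20, 2003:
June has 30 days, so 30 − 20 = 10 days remain after June 20, 2003; 244 − 10 = 234 left.
July 2003 has 31 days: 234 − 31 = 203 left.
August 2003 has 31 days: 203 − 31 = 172 left.
September 2003 has 30 days: 172 − 30 = 142 left.
October 2003 has 31 days: 142 − 31 = 111 left.
November 2003 has 30 days: 111 − 30 = 81 left.
December 2003 has 31 days: 81 − 31 = 50 left.
January 2004 has 31 days: 50 − 31 = 19 left.
19 days into February 2004 → February 19, 2004.

February 19, 2004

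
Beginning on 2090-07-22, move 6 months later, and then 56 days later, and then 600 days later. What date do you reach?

Counting forward 6 months from July 22, 2090:
month 7 + 6 = 13, which is month 1 of year 2091 → January 2091.
Day 22 is valid in January, giving January 22, 2091.
Advancing 56 days from January 22, 2091:
January has 31 days, so 31 − 22 = 9 days remain after January 22, 2091; 56 − 9 = 47 left.
February 2091 has 28 days (2091 is not a leap year): 47 − 28 = 19 left.
19 days into March 2091 → March 19, 2091.
Advancing 600 days from March 19, 2091:
March has 31 days, so 31 − 19 = 12 days remain after March 19, 2091; 600 − 12 = 588 left.
April 2091 has 30 days: 588 − 30 = 558 left.
May 2091 has 31 days: 558 − 31 = 527 left.
June 2091 has 30 days: 527 − 30 = 497 left.
July 2091 has 31 days: 497 − 31 = 466 left.
August 2091 has 31 days: 466 − 31 = 435 left.
September 2091 has 30 days: 435 − 30 = 405 left.
October 2091 has 31 days: 405 − 31 = 374 left.
November 2091 has 30 days: 374 − 30 = 344 left.
December 2091 has 31 days: 344 − 31 = 313 left.
January 2092 has 31 days: 313 − 31 = 282 left.
February 2092 has 29 days (2092 is a leap year): 282 − 29 = 253 left.
March 2092 has 31 days: 253 − 31 = 222 left.
April 2092 has 30 days: 222 − 30 = 192 left.
May 2092 has 31 days: 192 − 31 = 161 left.
June 2092 has 30 days: 161 − 30 = 131 left.
July 2092 has 31 days: 131 − 31 = 100 left.
August 2092 has 31 days: 100 − 31 = 69 left.
September 2092 has 30 days: 69 − 30 = 39 left.
October 2092 has 31 days: 39 − 31 = 8 left.
8 days into November 2092 → November 8, 2092.

November 8, 2092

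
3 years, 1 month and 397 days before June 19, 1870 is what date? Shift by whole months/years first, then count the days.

April 17, 1866

Counting back 3 years, 1 month and 397 days from June 19, 1870: first the month/year part, then the days.
-3 years → 1867; month 6 − 1 = 5 → May 1867.
Day 19 is valid in May, giving May 19, 1867.
Now subtract 397 days from May 19, 1867.
Going back 19 days from May 19, 1867 reaches the end of the previous month; 397 − 19 = 378 left.
April 1867 has 30 days: 378 − 30 = 348 left.
March 1867 has 31 days: 348 − 31 = 317 left.
February 1867 has 28 days (1867 is not a leap year): 317 − 28 = 289 left.
January 1867 has 31 days: 289 − 31 = 258 left.
December 1866 has 31 days: 258 − 31 = 227 left.
November 1866 has 30 days: 227 − 30 = 197 left.
October 1866 has 31 days: 197 − 31 = 166 left.
September 1866 has 30 days: 166 − 30 = 136 left.
August 1866 has 31 days: 136 − 31 = 105 left.
July 1866 has 31 days: 105 − 31 = 74 left.
June 1866 has 30 days: 74 − 30 = 44 left.
May 1866 has 31 days: 44 − 31 = 13 left.
April 1866 has 30 days; 30 − 13 = 17 → April 17, 1866.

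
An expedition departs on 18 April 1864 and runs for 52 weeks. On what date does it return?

April 17, 1865

Counting forward 52 weeks = 364 days from April 18, 1864.
April has 30 days, so 30 − 18 = 12 days remain after April 18, 1864; 364 − 12 = 352 left.
May 1864 has 31 days: 352 − 31 = 321 left.
June 1864 has 30 days: 321 − 30 = 291 left.
July 1864 has 31 days: 291 − 31 = 260 left.
August 1864 has 31 days: 260 − 31 = 229 left.
September 1864 has 30 days: 229 − 30 = 199 left.
October 1864 has 31 days: 199 − 31 = 168 left.
November 1864 has 30 days: 168 − 30 = 138 left.
December 1864 has 31 days: 138 − 31 = 107 left.
January 1865 has 31 days: 107 − 31 = 76 left.
February 1865 has 28 days (1865 is not a leap year): 76 − 28 = 48 left.
March 1865 has 31 days: 48 − 31 = 17 left.
17 days into April 1865 → April 17, 1865.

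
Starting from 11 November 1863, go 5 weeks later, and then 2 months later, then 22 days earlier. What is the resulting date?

Adding 5 weeks (= 35 days) from November 11, 1863:
November has 30 days, so 30 − 11 = 19 days remain after November 11, 1863; 35 − 19 = 16 left.
16 days into December 1863 → December 16, 1863.
Advancing 2 months from December 16, 1863:
month 12 + 2 = 14, which is month 2 of year 1864 → February 1864.
Day 16 is valid in February, giving February 16, 1864.
Going back 22 days from February 16, 1864:
Going back 16 days from February 16, 1864 reaches the end of the previous month; 22 − 16 = 6 left.
January 1864 has 31 days; 31 − 6 = 25 → January 25, 1864.

January 25, 1864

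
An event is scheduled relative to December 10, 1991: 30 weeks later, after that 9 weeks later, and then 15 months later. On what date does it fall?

Adding 30 weeks (= 210 days) from December 10, 1991:
December has 31 days, so 31 − 10 = 21 days remain after December 10, 1991; 210 − 21 = 189 left.
January 1992 has 31 days: 189 − 31 = 158 left.
February 1992 has 29 days (1992 is a leap year): 158 − 29 = 129 left.
March 1992 has 31 days: 129 − 31 = 98 left.
April 1992 has 30 days: 98 − 30 = 68 left.
May 1992 has 31 days: 68 − 31 = 37 left.
June 1992 has 30 days: 37 − 30 = 7 left.
7 days into July 1992 → July 7, 1992.
Advancing 9 weeks (= 63 days) from July 7, 1992:
July has 31 days, so 31 − 7 = 24 days remain after July 7, 1992; 63 − 24 = 39 left.
August 1992 has 31 days: 39 − 31 = 8 left.
8 days into September 1992 → September 8, 1992.
Counting forward 15 months from September 8, 1992:
month 9 + 15 = 24, which is month 12 of year 1993 → December 1993.
Day 8 is valid in December, giving December 8, 1993.

December 8, 1993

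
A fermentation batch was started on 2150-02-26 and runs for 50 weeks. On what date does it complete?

Counting forward 50 weeks = 350 days from February 26, 2150.
February has 28 days, so 28 − 26 = 2 days remain after February 26, 2150; 350 − 2 = 348 left.
March 2150 has 31 days: 348 − 31 = 317 left.
April 2150 has 30 days: 317 − 30 = 287 left.
May 2150 has 31 days: 287 − 31 = 256 left.
June 2150 has 30 days: 256 − 30 = 226 left.
July 2150 has 31 days: 226 − 31 = 195 left.
August 2150 has 31 days: 195 − 31 = 164 left.
September 2150 has 30 days: 164 − 30 = 134 left.
October 2150 has 31 days: 134 − 31 = 103 left.
November 2150 has 30 days: 103 − 30 = 73 left.
December 2150 has 31 days: 73 − 31 = 42 left.
January 2151 has 31 days: 42 − 31 = 11 left.
11 days into February 2151 → February 11, 2151.

February 11, 2151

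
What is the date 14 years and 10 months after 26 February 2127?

December 26, 2141

Advancing 14 years and 10 months from February 26, 2127.
+14 years → 2141; month 2 + 10 = 12 → December 2141.
Day 26 is valid in December, giving December 26, 2141.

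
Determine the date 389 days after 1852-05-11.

June 4, 1853

Adding 389 days from May 11, 1852.
May has 31 days, so 31 − 11 = 20 days remain after May 11, 1852; 389 − 20 = 369 left.
June 1852 has 30 days: 369 − 30 = 339 left.
July 1852 has 31 days: 339 − 31 = 308 left.
August 1852 has 31 days: 308 − 31 = 277 left.
September 1852 has 30 days: 277 − 30 = 247 left.
October 1852 has 31 days: 247 − 31 = 216 left.
November 1852 has 30 days: 216 − 30 = 186 left.
December 1852 has 31 days: 186 − 31 = 155 left.
January 1853 has 31 days: 155 − 31 = 124 left.
February 1853 has 28 days (1853 is not a leap year): 124 − 28 = 96 left.
March 1853 has 31 days: 96 − 31 = 65 left.
April 1853 has 30 days: 65 − 30 = 35 left.
May 1853 has 31 days: 35 − 31 = 4 left.
4 days into June 1853 → June 4, 1853.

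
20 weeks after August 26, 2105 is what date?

January 13, 2106

Adding 20 weeks = 140 days from August 26, 2105.
August has 31 days, so 31 − 26 = 5 days remain after August 26, 2105; 140 − 5 = 135 left.
September 2105 has 30 days: 135 − 30 = 105 left.
October 2105 has 31 days: 105 − 31 = 74 left.
November 2105 has 30 days: 74 − 30 = 44 left.
December 2105 has 31 days: 44 − 31 = 13 left.
13 days into January 2106 → January 13, 2106.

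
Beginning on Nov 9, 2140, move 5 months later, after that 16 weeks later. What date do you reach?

Advancing 5 months from November 9, 2140:
month 11 + 5 = 16, which is month 4 of year 2141 → April 2141.
Day 9 is valid in April, giving April 9, 2141.
Counting forward 16 weeks (= 112 days) from April 9, 2141:
April has 30 days, so 30 − 9 = 21 days remain after April 9, 2141; 112 − 21 = 91 left.
May 2141 has 31 days: 91 − 31 = 60 left.
June 2141 has 30 days: 60 − 30 = 30 left.
30 days into July 2141 → July 30, 2141.

July 30, 2141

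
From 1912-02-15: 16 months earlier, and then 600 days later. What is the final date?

Subtracting 16 months from February 15, 1912:
month 2 − 16 = -14, which is month 10 of year 1910 → October 1910.
Day 15 is valid in October, giving October 15, 1910.
Adding 600 days from October 15, 1910:
October has 31 days, so 31 − 15 = 16 days remain after October 15, 1910; 600 − 16 = 584 left.
November 1910 has 30 days: 584 − 30 = 554 left.
December 1910 has 31 days: 554 − 31 = 523 left.
January 1911 has 31 days: 523 − 31 = 492 left.
February 1911 has 28 days (1911 is not a leap year): 492 − 28 = 464 left.
March 1911 has 31 days: 464 − 31 = 433 left.
April 1911 has 30 days: 433 − 30 = 403 left.
May 1911 has 31 days: 403 − 31 = 372 left.
June 1911 has 30 days: 372 − 30 = 342 left.
July 1911 has 31 days: 342 − 31 = 311 left.
August 1911 has 31 days: 311 − 31 = 280 left.
September 1911 has 30 days: 280 − 30 = 250 left.
October 1911 has 31 days: 250 − 31 = 219 left.
November 1911 has 30 days: 219 − 30 = 189 left.
December 1911 has 31 days: 189 − 31 = 158 left.
January 1912 has 31 days: 158 − 31 = 127 left.
February 1912 has 29 days (1912 is a leap year): 127 − 29 = 98 left.
March 1912 has 31 days: 98 − 31 = 67 left.
April 1912 has 30 days: 67 − 30 = 37 left.
May 1912 has 31 days: 37 − 31 = 6 left.
6 days into June 1912 → June 6, 1912.

June 6, 1912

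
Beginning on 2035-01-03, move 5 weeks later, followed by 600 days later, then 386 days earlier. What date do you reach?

September 9, 2035

Counting forward 5 weeks (= 35 days) from January 3, 2035:
January has 31 days, so 31 − 3 = 28 days remain after January 3, 2035; 35 − 28 = 7 left.
7 days into February 2035 → February 7, 2035.
Advancing 600 days from February 7, 2035:
February has 28 days, so 28 − 7 = 21 days remain after February 7, 2035; 600 − 21 = 579 left.
March 2035 has 31 days: 579 − 31 = 548 left.
April 2035 has 30 days: 548 − 30 = 518 left.
May 2035 has 31 days: 518 − 31 = 487 left.
June 2035 has 30 days: 487 − 30 = 457 left.
July 2035 has 31 days: 457 − 31 = 426 left.
August 2035 has 31 days: 426 − 31 = 395 left.
September 2035 has 30 days: 395 − 30 = 365 left.
October 2035 has 31 days: 365 − 31 = 334 left.
November 2035 has 30 days: 334 − 30 = 304 left.
December 2035 has 31 days: 304 − 31 = 273 left.
January 2036 has 31 days: 273 − 31 = 242 left.
February 2036 has 29 days (2036 is a leap year): 242 − 29 = 213 left.
March 2036 has 31 days: 213 − 31 = 182 left.
April 2036 has 30 days: 182 − 30 = 152 left.
May 2036 has 31 days: 152 − 31 = 121 left.
June 2036 has 30 days: 121 − 30 = 91 left.
July 2036 has 31 days: 91 − 31 = 60 left.
August 2036 has 31 days: 60 − 31 = 29 left.
29 days into September 2036 → September 29, 2036.
Going back 386 days from September 29, 2036:
Going back 29 days from September 29, 2036 reaches the end of the previous month; 386 − 29 = 357 left.
August 2036 has 31 days: 357 − 31 = 326 left.
July 2036 has 31 days: 326 − 31 = 295 left.
June 2036 has 30 days: 295 − 30 = 265 left.
May 2036 has 31 days: 265 − 31 = 234 left.
April 2036 has 30 days: 234 − 30 = 204 left.
March 2036 has 31 days: 204 − 31 = 173 left.
February 2036 has 29 days (2036 is a leap year): 173 − 29 = 144 left.
January 2036 has 31 days: 144 − 31 = 113 left.
December 2035 has 31 days: 113 − 31 = 82 left.
November 2035 has 30 days: 82 − 30 = 52 left.
October 2035 has 31 days: 52 − 31 = 21 left.
September 2035 has 30 days; 30 − 21 = 9 → September 9, 2035.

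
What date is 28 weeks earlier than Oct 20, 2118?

Going back 28 weeks = 196 days from October 20, 2118.
Going back 20 days from October 20, 2118 reaches the end of the previous month; 196 − 20 = 176 left.
September 2118 has 30 days: 176 − 30 = 146 left.
August 2118 has 31 days: 146 − 31 = 115 left.
July 2118 has 31 days: 115 − 31 = 84 left.
June 2118 has 30 days: 84 − 30 = 54 left.
May 2118 has 31 days: 54 − 31 = 23 left.
April 2118 has 30 days; 30 − 23 = 7 → April 7, 2118.

April 7, 2118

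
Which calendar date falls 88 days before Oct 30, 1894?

Counting back 88 days from October 30, 1894.
Going back 30 days from October 30, 1894 reaches the end of the previous month; 88 − 30 = 58 left.
September 1894 has 30 days: 58 − 30 = 28 left.
August 1894 has 31 days; 31 − 28 = 3 → August 3, 1894.

August 3, 1894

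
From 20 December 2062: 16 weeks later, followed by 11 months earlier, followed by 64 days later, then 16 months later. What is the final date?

Advancing 16 weeks (= 112 days) from December 20, 2062:
December has 31 days, so 31 − 20 = 11 days remain after December 20, 2062; 112 − 11 = 101 left.
January 2063 has 31 days: 101 − 31 = 70 left.
February 2063 has 28 days (2063 is not a leap year): 70 − 28 = 42 left.
March 2063 has 31 days: 42 − 31 = 11 left.
11 days into April 2063 → April 11, 2063.
Counting back 11 months from April 11, 2063:
month 4 − 11 = -7, which is month 5 of year 2062 → May 2062.
Day 11 is valid in May, giving May 11, 2062.
Adding 64 days from May 11, 2062:
May has 31 days, so 31 − 11 = 20 days remain after May 11, 2062; 64 − 20 = 44 left.
June 2062 has 30 days: 44 − 30 = 14 left.
14 days into July 2062 → July 14, 2062.
Counting forward 16 months from July 14, 2062:
month 7 + 16 = 23, which is month 11 of year 2063 → November 2063.
Day 14 is valid in November, giving November 14, 2063.

November 14, 2063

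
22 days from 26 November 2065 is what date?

Counting forward 22 days from November 26, 2065.
November has 30 days, so 30 − 26 = 4 days remain after November 26, 2065; 22 − 4 = 18 left.
18 days into December 2065 → December 18, 2065.

December 18, 2065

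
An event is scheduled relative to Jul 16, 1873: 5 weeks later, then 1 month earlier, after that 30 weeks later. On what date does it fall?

February 15, 1874

Counting forward 5 weeks (= 35 days) from July 16, 1873:
July has 31 days, so 31 − 16 = 15 days remain after July 16, 1873; 35 − 15 = 20 left.
20 days into August 1873 → August 20, 1873.
Going back 1 month from August 20, 1873:
month 8 − 1 = 7 → July 1873.
Day 20 is valid in July, giving July 20, 1873.
Adding 30 weeks (= 210 days) from July 20, 1873:
July has 31 days, so 31 − 20 = 11 days remain after July 20, 1873; 210 − 11 = 199 left.
August 1873 has 31 days: 199 − 31 = 168 left.
September 1873 has 30 days: 168 − 30 = 138 left.
October 1873 has 31 days: 138 − 31 = 107 left.
November 1873 has 30 days: 107 − 30 = 77 left.
December 1873 has 31 days: 77 − 31 = 46 left.
January 1874 has 31 days: 46 − 31 = 15 left.
15 days into February 1874 → February 15, 1874.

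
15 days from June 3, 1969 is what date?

June 18, 1969

Counting forward 15 days from June 3, 1969.
June has 30 days; 3 + 15 = 18, still in June.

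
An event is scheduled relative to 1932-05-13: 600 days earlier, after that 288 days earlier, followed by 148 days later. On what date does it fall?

May 4, 1930

Going back 600 days from May 13, 1932:
Going back 13 days from May 13, 1932 reaches the end of the previous month; 600 − 13 = 587 left.
April 1932 has 30 days: 587 − 30 = 557 left.
March 1932 has 31 days: 557 − 31 = 526 left.
February 1932 has 29 days (1932 is a leap year): 526 − 29 = 497 left.
January 1932 has 31 days: 497 − 31 = 466 left.
December 1931 has 31 days: 466 − 31 = 435 left.
November 1931 has 30 days: 435 − 30 = 405 left.
October 1931 has 31 days: 405 − 31 = 374 left.
September 1931 has 30 days: 374 − 30 = 344 left.
August 1931 has 31 days: 344 − 31 = 313 left.
July 1931 has 31 days: 313 − 31 = 282 left.
June 1931 has 30 days: 282 − 30 = 252 left.
May 1931 has 31 days: 252 − 31 = 221 left.
April 1931 has 30 days: 221 − 30 = 191 left.
March 1931 has 31 days: 191 − 31 = 160 left.
February 1931 has 28 days (1931 is not a leap year): 160 − 28 = 132 left.
January 1931 has 31 days: 132 − 31 = 101 left.
December 1930 has 31 days: 101 − 31 = 70 left.
November 1930 has 30 days: 70 − 30 = 40 left.
October 1930 has 31 days: 40 − 31 = 9 left.
September 1930 has 30 days; 30 − 9 = 21 → September 21, 1930.
Going back 288 days from September 21, 1930:
Going back 21 days from September 21, 1930 reaches the end of the previous month; 288 − 21 = 267 left.
August 1930 has 31 days: 267 − 31 = 236 left.
July 1930 has 31 days: 236 − 31 = 205 left.
June 1930 has 30 days: 205 − 30 = 175 left.
May 1930 has 31 days: 175 − 31 = 144 left.
April 1930 has 30 days: 144 − 30 = 114 left.
March 1930 has 31 days: 114 − 31 = 83 left.
February 1930 has 28 days (1930 is not a leap year): 83 − 28 = 55 left.
January 1930 has 31 days: 55 − 31 = 24 left.
December 1929 has 31 days; 31 − 24 = 7 → December 7, 1929.
Counting forward 148 days from December 7, 1929:
December has 31 days, so 31 − 7 = 24 days remain after December 7, 1929; 148 − 24 = 124 left.
January 1930 has 31 days: 124 − 31 = 93 left.
February 1930 has 28 days (1930 is not a leap year): 93 − 28 = 65 left.
March 1930 has 31 days: 65 − 31 = 34 left.
April 1930 has 30 days: 34 − 30 = 4 left.
4 days into May 1930 → May 4, 1930.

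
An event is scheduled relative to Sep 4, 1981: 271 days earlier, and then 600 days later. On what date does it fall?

July 30, 1982

Going back 271 days from September 4, 1981:
Going back 4 days from September 4, 1981 reaches the end of the previous month; 271 − 4 = 267 left.
August 1981 has 31 days: 267 − 31 = 236 left.
July 1981 has 31 days: 236 − 31 = 205 left.
June 1981 has 30 days: 205 − 30 = 175 left.
May 1981 has 31 days: 175 − 31 = 144 left.
April 1981 has 30 days: 144 − 30 = 114 left.
March 1981 has 31 days: 114 − 31 = 83 left.
February 1981 has 28 days (1981 is not a leap year): 83 − 28 = 55 left.
January 1981 has 31 days: 55 − 31 = 24 left.
December 1980 has 31 days; 31 − 24 = 7 → December 7, 1980.
Adding 600 days from December 7, 1980:
December has 31 days, so 31 − 7 = 24 days remain after December 7, 1980; 600 − 24 = 576 left.
January 1981 has 31 days: 576 − 31 = 545 left.
February 1981 has 28 days (1981 is not a leap year): 545 − 28 = 517 left.
March 1981 has 31 days: 517 − 31 = 486 left.
April 1981 has 30 days: 486 − 30 = 456 left.
May 1981 has 31 days: 456 − 31 = 425 left.
June 1981 has 30 days: 425 − 30 = 395 left.
July 1981 has 31 days: 395 − 31 = 364 left.
August 1981 has 31 days: 364 − 31 = 333 left.
September 1981 has 30 days: 333 − 30 = 303 left.
October 1981 has 31 days: 303 − 31 = 272 left.
November 1981 has 30 days: 272 − 30 = 242 left.
December 1981 has 31 days: 242 − 31 = 211 left.
January 1982 has 31 days: 211 − 31 = 180 left.
February 1982 has 28 days (1982 is not a leap year): 180 − 28 = 152 left.
March 1982 has 31 days: 152 − 31 = 121 left.
April 1982 has 30 days: 121 − 30 = 91 left.
May 1982 has 31 days: 91 − 31 = 60 left.
June 1982 has 30 days: 60 − 30 = 30 left.
30 days into July 1982 → July 30, 1982.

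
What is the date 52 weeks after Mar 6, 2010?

March 5, 2011

Advancing 52 weeks = 364 days from March 6, 2010.
March has 31 days, so 31 − 6 = 25 days remain after March 6, 2010; 364 − 25 = 339 left.
April 2010 has 30 days: 339 − 30 = 309 left.
May 2010 has 31 days: 309 − 31 = 278 left.
June 2010 has 30 days: 278 − 30 = 248 left.
July 2010 has 31 days: 248 − 31 = 217 left.
August 2010 has 31 days: 217 − 31 = 186 left.
September 2010 has 30 days: 186 − 30 = 156 left.
October 2010 has 31 days: 156 − 31 = 125 left.
November 2010 has 30 days: 125 − 30 = 95 left.
December 2010 has 31 days: 95 − 31 = 64 left.
January 2011 has 31 days: 64 − 31 = 33 left.
February 2011 has 28 days (2011 is not a leap year): 33 − 28 = 5 left.
5 days into March 2011 → March 5, 2011.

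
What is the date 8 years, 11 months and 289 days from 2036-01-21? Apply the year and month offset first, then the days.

Counting forward 8 years, 11 months and 289 days from January 21, 2036: first the month/year part, then the days.
+8 years → 2044; month 1 + 11 = 12 → December 2044.
Day 21 is valid in December, giving December 21, 2044.
Now add 289 days from December 21, 2044.
December has 31 days, so 31 − 21 = 10 days remain after December 21, 2044; 289 − 10 = 279 left.
January 2045 has 31 days: 279 − 31 = 248 left.
February 2045 has 28 days (2045 is not a leap year): 248 − 28 = 220 left.
March 2045 has 31 days: 220 − 31 = 189 left.
April 2045 has 30 days: 189 − 30 = 159 left.
May 2045 has 31 days: 159 − 31 = 128 left.
June 2045 has 30 days: 128 − 30 = 98 left.
July 2045 has 31 days: 98 − 31 = 67 left.
August 2045 has 31 days: 67 − 31 = 36 left.
September 2045 has 30 days: 36 − 30 = 6 left.
6 days into October 2045 → October 6, 2045.

October 6, 2045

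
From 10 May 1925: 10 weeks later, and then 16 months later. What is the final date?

November 19, 1926

Advancing 10 weeks (= 70 days) from May 10, 1925:
May has 31 days, so 31 − 10 = 21 days remain after May 10, 1925; 70 − 21 = 49 left.
June 1925 has 30 days: 49 − 30 = 19 left.
19 days into July 1925 → July 19, 1925.
Adding 16 months from July 19, 1925:
month 7 + 16 = 23, which is month 11 of year 1926 → November 1926.
Day 19 is valid in November, giving November 19, 1926.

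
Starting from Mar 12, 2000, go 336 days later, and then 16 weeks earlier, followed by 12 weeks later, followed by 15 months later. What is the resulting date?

April 14, 2002

Counting forward 336 days from March 12, 2000:
March has 31 days, so 31 − 12 = 19 days remain after March 12, 2000; 336 − 19 = 317 left.
April 2000 has 30 days: 317 − 30 = 287 left.
May 2000 has 31 days: 287 − 31 = 256 left.
June 2000 has 30 days: 256 − 30 = 226 left.
July 2000 has 31 days: 226 − 31 = 195 left.
August 2000 has 31 days: 195 − 31 = 164 left.
September 2000 has 30 days: 164 − 30 = 134 left.
October 2000 has 31 days: 134 − 31 = 103 left.
November 2000 has 30 days: 103 − 30 = 73 left.
December 2000 has 31 days: 73 − 31 = 42 left.
January 2001 has 31 days: 42 − 31 = 11 left.
11 days into February 2001 → February 11, 2001.
Counting back 16 weeks (= 112 days) from February 11, 2001:
Going back 11 days from February 11, 2001 reaches the end of the previous month; 112 − 11 = 101 left.
January 2001 has 31 days: 101 − 31 = 70 left.
December 2000 has 31 days: 70 − 31 = 39 left.
November 2000 has 30 days: 39 − 30 = 9 left.
October 2000 has 31 days; 31 − 9 = 22 → October 22, 2000.
Counting forward 12 weeks (= 84 days) from October 22, 2000:
October has 31 days, so 31 − 22 = 9 days remain after October 22, 2000; 84 − 9 = 75 left.
November 2000 has 30 days: 75 − 30 = 45 left.
December 2000 has 31 days: 45 − 31 = 14 left.
14 days into January 2001 → January 14, 2001.
Advancing 15 months from January 14, 2001:
month 1 + 15 = 16, which is month 4 of year 2002 → April 2002.
Day 14 is valid in April, giving April 14, 2002.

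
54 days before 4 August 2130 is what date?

Counting back 54 days from August 4, 2130.
Going back 4 days from August 4, 2130 reaches the end of the previous month; 54 − 4 = 50 left.
July 2130 has 31 days: 50 − 31 = 19 left.
June 2130 has 30 days; 30 − 19 = 11 → June 11, 2130.

June 11, 2130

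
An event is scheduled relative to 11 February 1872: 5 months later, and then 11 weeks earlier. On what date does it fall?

April 25, 1872

Adding 5 months from February 11, 1872:
month 2 + 5 = 7 → July 1872.
Day 11 is valid in July, giving July 11, 1872.
Going back 11 weeks (= 77 days) from July 11, 1872:
Going back 11 days from July 11, 1872 reaches the end of the previous month; 77 − 11 = 66 left.
June 1872 has 30 days: 66 − 30 = 36 left.
May 1872 has 31 days: 36 − 31 = 5 left.
April 1872 has 30 days; 30 − 5 = 25 → April 25, 1872.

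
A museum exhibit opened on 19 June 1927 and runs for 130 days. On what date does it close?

Adding 130 days from June 19, 1927.
June has 30 days, so 30 − 19 = 11 days remain after June 19, 1927; 130 − 11 = 119 left.
July 1927 has 31 days: 119 − 31 = 88 left.
August 1927 has 31 days: 88 − 31 = 57 left.
September 1927 has 30 days: 57 − 30 = 27 left.
27 days into October 1927 → October 27, 1927.

October 27, 1927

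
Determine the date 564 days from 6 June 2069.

Counting forward 564 days from June 6, 2069.
June has 30 days, so 30 − 6 = 24 days remain after June 6, 2069; 564 − 24 = 540 left.
July 2069 has 31 days: 540 − 31 = 509 left.
August 2069 has 31 days: 509 − 31 = 478 left.
September 2069 has 30 days: 478 − 30 = 448 left.
October 2069 has 31 days: 448 − 31 = 417 left.
November 2069 has 30 days: 417 − 30 = 387 left.
December 2069 has 31 days: 387 − 31 = 356 left.
January 2070 has 31 days: 356 − 31 = 325 left.
February 2070 has 28 days (2070 is not a leap year): 325 − 28 = 297 left.
March 2070 has 31 days: 297 − 31 = 266 left.
April 2070 has 30 days: 266 − 30 = 236 left.
May 2070 has 31 days: 236 − 31 = 205 left.
June 2070 has 30 days: 205 − 30 = 175 left.
July 2070 has 31 days: 175 − 31 = 144 left.
August 2070 has 31 days: 144 − 31 = 113 left.
September 2070 has 30 days: 113 − 30 = 83 left.
October 2070 has 31 days: 83 − 31 = 52 left.
November 2070 has 30 days: 52 − 30 = 22 left.
22 days into December 2070 → December 22, 2070.

December 22, 2070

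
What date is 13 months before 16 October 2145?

September 16, 2144

Subtracting 13 months from October 16, 2145.
month 10 − 13 = -3, which is month 9 of year 2144 → September 2144.
Day 16 is valid in September, giving September 16, 2144.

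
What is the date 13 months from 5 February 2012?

Counting forward 13 months from February 5, 2012.
month 2 + 13 = 15, which is month 3 of year 2013 → March 2013.
Day 5 is valid in March, giving March 5, 2013.

March 5, 2013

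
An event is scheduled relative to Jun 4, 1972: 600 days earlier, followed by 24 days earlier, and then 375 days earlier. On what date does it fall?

September 9, 1969

Counting back 600 days from June 4, 1972:
Going back 4 days from June 4, 1972 reaches the end of the previous month; 600 − 4 = 596 left.
May 1972 has 31 days: 596 − 31 = 565 left.
April 1972 has 30 days: 565 − 30 = 535 left.
March 1972 has 31 days: 535 − 31 = 504 left.
February 1972 has 29 days (1972 is a leap year): 504 − 29 = 475 left.
January 1972 has 31 days: 475 − 31 = 444 left.
December 1971 has 31 days: 444 − 31 = 413 left.
November 1971 has 30 days: 413 − 30 = 383 left.
October 1971 has 31 days: 383 − 31 = 352 left.
September 1971 has 30 days: 352 − 30 = 322 left.
August 1971 has 31 days: 322 − 31 = 291 left.
July 1971 has 31 days: 291 − 31 = 260 left.
June 1971 has 30 days: 260 − 30 = 230 left.
May 1971 has 31 days: 230 − 31 = 199 left.
April 1971 has 30 days: 199 − 30 = 169 left.
March 1971 has 31 days: 169 − 31 = 138 left.
February 1971 has 28 days (1971 is not a leap year): 138 − 28 = 110 left.
January 1971 has 31 days: 110 − 31 = 79 left.
December 1970 has 31 days: 79 − 31 = 48 left.
November 1970 has 30 days: 48 − 30 = 18 left.
October 1970 has 31 days; 31 − 18 = 13 → October 13, 1970.
Counting back 24 days from October 13, 1970:
Going back 13 days from October 13, 1970 reaches the end of the previous month; 24 − 13 = 11 left.
September 1970 has 30 days; 30 − 11 = 19 → September 19, 1970.
Going back 375 days from September 19, 1970:
Going back 19 days from September 19, 1970 reaches the end of the previous month; 375 − 19 = 356 left.
August 1970 has 31 days: 356 − 31 = 325 left.
July 1970 has 31 days: 325 − 31 = 294 left.
June 1970 has 30 days: 294 − 30 = 264 left.
May 1970 has 31 days: 264 − 31 = 233 left.
April 1970 has 30 days: 233 − 30 = 203 left.
March 1970 has 31 days: 203 − 31 = 172 left.
February 1970 has 28 days (1970 is not a leap year): 172 − 28 = 144 left.
January 1970 has 31 days: 144 − 31 = 113 left.
December 1969 has 31 days: 113 − 31 = 82 left.
November 1969 has 30 days: 82 − 30 = 52 left.
October 1969 has 31 days: 52 − 31 = 21 left.
September 1969 has 30 days; 30 − 21 = 9 → September 9, 1969.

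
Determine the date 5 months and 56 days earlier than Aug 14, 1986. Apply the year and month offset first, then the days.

January 17, 1986

Going back 5 months and 56 days from August 14, 1986: first the month/year part, then the days.
month 8 − 5 = 3 → March 1986.
Day 14 is valid in March, giving March 14, 1986.
Now subtract 56 days from March 14, 1986.
Going back 14 days from March 14, 1986 reaches the end of the previous month; 56 − 14 = 42 left.
February 1986 has 28 days (1986 is not a leap year): 42 − 28 = 14 left.
January 1986 has 31 days; 31 − 14 = 17 → January 17, 1986.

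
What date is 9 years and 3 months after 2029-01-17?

Advancing 9 years and 3 months from January 17, 2029.
+9 years → 2038; month 1 + 3 = 4 → April 2038.
Day 17 is valid in April, giving April 17, 2038.

April 17, 2038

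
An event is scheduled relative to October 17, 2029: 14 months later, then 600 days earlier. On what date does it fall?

April 26, 2029

Adding 14 months from October 17, 2029:
month 10 + 14 = 24, which is month 12 of year 2030 → December 2030.
Day 17 is valid in December, giving December 17, 2030.
Subtracting 600 days from December 17, 2030:
Going back 17 days from December 17, 2030 reaches the end of the previous month; 600 − 17 = 583 left.
November 2030 has 30 days: 583 − 30 = 553 left.
October 2030 has 31 days: 553 − 31 = 522 left.
September 2030 has 30 days: 522 − 30 = 492 left.
August 2030 has 31 days: 492 − 31 = 461 left.
July 2030 has 31 days: 461 − 31 = 430 left.
June 2030 has 30 days: 430 − 30 = 400 left.
May 2030 has 31 days: 400 − 31 = 369 left.
April 2030 has 30 days: 369 − 30 = 339 left.
March 2030 has 31 days: 339 − 31 = 308 left.
February 2030 has 28 days (2030 is not a leap year): 308 − 28 = 280 left.
January 2030 has 31 days: 280 − 31 = 249 left.
December 2029 has 31 days: 249 − 31 = 218 left.
November 2029 has 30 days: 218 − 30 = 188 left.
October 2029 has 31 days: 188 − 31 = 157 left.
September 2029 has 30 days: 157 − 30 = 127 left.
August 2029 has 31 days: 127 − 31 = 96 left.
July 2029 has 31 days: 96 − 31 = 65 left.
June 2029 has 30 days: 65 − 30 = 35 left.
May 2029 has 31 days: 35 − 31 = 4 left.
April 2029 has 30 days; 30 − 4 = 26 → April 26, 2029.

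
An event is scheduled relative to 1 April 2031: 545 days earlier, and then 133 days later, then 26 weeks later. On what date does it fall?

August 14, 2030

Counting back 545 days from April 1, 2031:
Going back 1 day from April 1, 2031 reaches the end of the previous month; 545 − 1 = 544 left.
March 2031 has 31 days: 544 − 31 = 513 left.
February 2031 has 28 days (2031 is not a leap year): 513 − 28 = 485 left.
January 2031 has 31 days: 485 − 31 = 454 left.
December 2030 has 31 days: 454 − 31 = 423 left.
November 2030 has 30 days: 423 − 30 = 393 left.
October 2030 has 31 days: 393 − 31 = 362 left.
September 2030 has 30 days: 362 − 30 = 332 left.
August 2030 has 31 days: 332 − 31 = 301 left.
July 2030 has 31 days: 301 − 31 = 270 left.
June 2030 has 30 days: 270 − 30 = 240 left.
May 2030 has 31 days: 240 − 31 = 209 left.
April 2030 has 30 days: 209 − 30 = 179 left.
March 2030 has 31 days: 179 − 31 = 148 left.
February 2030 has 28 days (2030 is not a leap year): 148 − 28 = 120 left.
January 2030 has 31 days: 120 − 31 = 89 left.
December 2029 has 31 days: 89 − 31 = 58 left.
November 2029 has 30 days: 58 − 30 = 28 left.
October 2029 has 31 days; 31 − 28 = 3 → October 3, 2029.
Adding 133 days from October 3, 2029:
October has 31 days, so 31 − 3 = 28 days remain after October 3, 2029; 133 − 28 = 105 left.
November 2029 has 30 days: 105 − 30 = 75 left.
December 2029 has 31 days: 75 − 31 = 44 left.
January 2030 has 31 days: 44 − 31 = 13 left.
13 days into February 2030 → February 13, 2030.
Counting forward 26 weeks (= 182 days) from February 13, 2030:
February has 28 days, so 28 − 13 = 15 days remain after February 13, 2030; 182 − 15 = 167 left.
March 2030 has 31 days: 167 − 31 = 136 left.
April 2030 has 30 days: 136 − 30 = 106 left.
May 2030 has 31 days: 106 − 31 = 75 left.
June 2030 has 30 days: 75 − 30 = 45 left.
July 2030 has 31 days: 45 − 31 = 14 left.
14 days into August 2030 → August 14, 2030.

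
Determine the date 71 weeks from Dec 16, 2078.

April 26, 2080

Counting forward 71 weeks = 497 days from December 16, 2078.
December has 31 days, so 31 − 16 = 15 days remain after December 16, 2078; 497 − 15 = 482 left.
January 2079 has 31 days: 482 − 31 = 451 left.
February 2079 has 28 days (2079 is not a leap year): 451 − 28 = 423 left.
March 2079 has 31 days: 423 − 31 = 392 left.
April 2079 has 30 days: 392 − 30 = 362 left.
May 2079 has 31 days: 362 − 31 = 331 left.
June 2079 has 30 days: 331 − 30 = 301 left.
July 2079 has 31 days: 301 − 31 = 270 left.
August 2079 has 31 days: 270 − 31 = 239 left.
September 2079 has 30 days: 239 − 30 = 209 left.
October 2079 has 31 days: 209 − 31 = 178 left.
November 2079 has 30 days: 178 − 30 = 148 left.
December 2079 has 31 days: 148 − 31 = 117 left.
January 2080 has 31 days: 117 − 31 = 86 left.
February 2080 has 29 days (2080 is a leap year): 86 − 29 = 57 left.
March 2080 has 31 days: 57 − 31 = 26 left.
26 days into April 2080 → April 26, 2080.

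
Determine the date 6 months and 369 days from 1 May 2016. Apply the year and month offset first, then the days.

Counting forward 6 months and 369 days from May 1, 2016: first the month/year part, then the days.
month 5 + 6 = 11 → November 2016.
Day 1 is valid in November, giving November 1, 2016.
Now add 369 days from November 1, 2016.
November has 30 days, so 30 − 1 = 29 days remain after November 1, 2016; 369 − 29 = 340 left.
December 2016 has 31 days: 340 − 31 = 309 left.
January 2017 has 31 days: 309 − 31 = 278 left.
February 2017 has 28 days (2017 is not a leap year): 278 − 28 = 250 left.
March 2017 has 31 days: 250 − 31 = 219 left.
April 2017 has 30 days: 219 − 30 = 189 left.
May 2017 has 31 days: 189 − 31 = 158 left.
June 2017 has 30 days: 158 − 30 = 128 left.
July 2017 has 31 days: 128 − 31 = 97 left.
August 2017 has 31 days: 97 − 31 = 66 left.
September 2017 has 30 days: 66 − 30 = 36 left.
October 2017 has 31 days: 36 − 31 = 5 left.
5 days into November 2017 → November 5, 2017.

November 5, 2017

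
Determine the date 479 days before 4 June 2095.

February 10, 2094

Subtracting 479 days from June 4, 2095.
Going back 4 days from June 4, 2095 reaches the end of the previous month; 479 − 4 = 475 left.
May 2095 has 31 days: 475 − 31 = 444 left.
April 2095 has 30 days: 444 − 30 = 414 left.
March 2095 has 31 days: 414 − 31 = 383 left.
February 2095 has 28 days (2095 is not a leap year): 383 − 28 = 355 left.
January 2095 has 31 days: 355 − 31 = 324 left.
December 2094 has 31 days: 324 − 31 = 293 left.
November 2094 has 30 days: 293 − 30 = 263 left.
October 2094 has 31 days: 263 − 31 = 232 left.
September 2094 has 30 days: 232 − 30 = 202 left.
August 2094 has 31 days: 202 − 31 = 171 left.
July 2094 has 31 days: 171 − 31 = 140 left.
June 2094 has 30 days: 140 − 30 = 110 left.
May 2094 has 31 days: 110 − 31 = 79 left.
April 2094 has 30 days: 79 − 30 = 49 left.
March 2094 has 31 days: 49 − 31 = 18 left.
February 2094 has 28 days; 28 − 18 = 10 → February 10, 2094.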